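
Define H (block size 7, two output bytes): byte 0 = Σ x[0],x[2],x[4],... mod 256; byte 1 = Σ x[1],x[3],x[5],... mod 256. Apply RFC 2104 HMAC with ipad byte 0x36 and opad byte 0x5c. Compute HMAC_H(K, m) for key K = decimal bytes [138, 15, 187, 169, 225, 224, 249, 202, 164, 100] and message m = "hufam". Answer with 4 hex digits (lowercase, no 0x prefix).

4abf

Key decimal bytes [138, 15, 187, 169, 225, 224, 249, 202, 164, 100] = 8a 0f bb a9 e1 e0 f9 ca a4 64 is 10 bytes > B = 7, so hash it first: H(key) = c3 c6, then zero-pad to 7 bytes: K' = c3 c6 00 00 00 00 00.
K' ⊕ ipad = f5 f0 36 36 36 36 36.  K' ⊕ opad = 9f 9a 5c 5c 5c 5c 5c.
Inner input = (K'⊕ipad) ∥ m = f5 f0 36 36 36 36 36 ∥ 68 75 66 61 6d.
Inner hash: even-index sum = 621 mod 256 = 109; odd-index sum = 663 mod 256 = 151 → 6d 97.
Outer input = (K'⊕opad) ∥ inner = 9f 9a 5c 5c 5c 5c 5c ∥ 6d 97.
Outer hash (tag): even-index sum = 586 mod 256 = 74; odd-index sum = 447 mod 256 = 191 → 4a bf.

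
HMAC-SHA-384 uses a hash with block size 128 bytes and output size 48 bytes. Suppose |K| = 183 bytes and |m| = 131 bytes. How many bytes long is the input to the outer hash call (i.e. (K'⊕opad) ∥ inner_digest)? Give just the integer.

Key is 183 > 128 bytes, so it is hashed to 48 bytes then zero-padded to 128: |K'| = 128.
Outer input = (K'⊕opad) ∥ H(inner) → 128 + 48 = 176 bytes.

176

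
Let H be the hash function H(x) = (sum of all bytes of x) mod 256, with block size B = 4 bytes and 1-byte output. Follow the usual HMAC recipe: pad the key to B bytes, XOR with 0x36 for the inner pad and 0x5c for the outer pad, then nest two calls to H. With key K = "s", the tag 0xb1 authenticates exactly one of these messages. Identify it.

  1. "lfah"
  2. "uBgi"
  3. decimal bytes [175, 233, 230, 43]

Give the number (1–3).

2

Key "s" = 73 is 1 byte ≤ B = 4; zero-pad to 4 bytes: K' = 73 00 00 00.
K' ⊕ ipad = 45 36 36 36; K' ⊕ opad = 2f 5c 5c 5c.
m1: inner = H(45 36 36 36 6c 66 61 68) = 82; tag = H(2f 5c 5c 5c 82) = c5
m2: inner = H(45 36 36 36 75 42 67 69) = 6e; tag = H(2f 5c 5c 5c 6e) = b1 ← matches
m3: inner = H(45 36 36 36 af e9 e6 2b) = 90; tag = H(2f 5c 5c 5c 90) = d3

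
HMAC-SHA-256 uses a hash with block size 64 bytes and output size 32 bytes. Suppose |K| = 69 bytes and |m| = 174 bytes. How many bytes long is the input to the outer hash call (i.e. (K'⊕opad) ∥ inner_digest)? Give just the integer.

96

Key is 69 > 64 bytes, so it is hashed to 32 bytes then zero-padded to 64: |K'| = 64.
Outer input = (K'⊕opad) ∥ H(inner) → 64 + 32 = 96 bytes.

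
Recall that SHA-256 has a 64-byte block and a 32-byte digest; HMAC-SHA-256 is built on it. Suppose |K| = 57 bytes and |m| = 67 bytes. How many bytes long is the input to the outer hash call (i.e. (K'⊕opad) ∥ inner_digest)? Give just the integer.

96

Key is 57 ≤ 64 bytes, zero-padded: |K'| = 64.
Outer input = (K'⊕opad) ∥ H(inner) → 64 + 32 = 96 bytes.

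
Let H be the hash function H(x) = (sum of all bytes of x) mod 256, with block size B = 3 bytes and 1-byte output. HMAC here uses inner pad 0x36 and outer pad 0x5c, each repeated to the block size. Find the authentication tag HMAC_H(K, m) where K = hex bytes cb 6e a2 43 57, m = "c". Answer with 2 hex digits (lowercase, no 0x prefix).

f3

Key hex bytes cb 6e a2 43 57 is 5 bytes > B = 3, so hash it first: H(key) = 75, then zero-pad to 3 bytes: K' = 75 00 00.
K' ⊕ ipad = 43 36 36.  K' ⊕ opad = 29 5c 5c.
Inner input = (K'⊕ipad) ∥ m = 43 36 36 ∥ 63.
Inner hash: sum = 67+54+54+99 = 274; mod 256 = 18 → 12.
Outer input = (K'⊕opad) ∥ inner = 29 5c 5c ∥ 12.
Outer hash (tag): sum = 41+92+92+18 = 243 → f3.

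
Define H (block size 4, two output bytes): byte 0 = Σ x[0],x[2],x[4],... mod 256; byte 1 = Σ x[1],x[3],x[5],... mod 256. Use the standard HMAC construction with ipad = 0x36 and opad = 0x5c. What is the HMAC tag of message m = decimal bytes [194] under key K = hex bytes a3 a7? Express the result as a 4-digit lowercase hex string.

Key hex bytes a3 a7 is 2 bytes ≤ B = 4; zero-pad to 4 bytes: K' = a3 a7 00 00.
K' ⊕ ipad = 95 91 36 36.  K' ⊕ opad = ff fb 5c 5c.
Inner input = (K'⊕ipad) ∥ m = 95 91 36 36 ∥ c2.
Inner hash: even-index sum = 397 mod 256 = 141; odd-index sum = 199 mod 256 = 199 → 8d c7.
Outer input = (K'⊕opad) ∥ inner = ff fb 5c 5c ∥ 8d c7.
Outer hash (tag): even-index sum = 488 mod 256 = 232; odd-index sum = 542 mod 256 = 30 → e8 1e.

e81e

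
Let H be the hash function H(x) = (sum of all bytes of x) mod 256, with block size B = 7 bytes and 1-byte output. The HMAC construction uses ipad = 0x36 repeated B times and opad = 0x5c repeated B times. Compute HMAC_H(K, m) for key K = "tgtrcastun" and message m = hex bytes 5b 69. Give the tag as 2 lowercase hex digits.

Key "tgtrcastun" = 74 67 74 72 63 61 73 74 75 6e is 10 bytes > B = 7, so hash it first: H(key) = 4f, then zero-pad to 7 bytes: K' = 4f 00 00 00 00 00 00.
K' ⊕ ipad = 79 36 36 36 36 36 36.  K' ⊕ opad = 13 5c 5c 5c 5c 5c 5c.
Inner input = (K'⊕ipad) ∥ m = 79 36 36 36 36 36 36 ∥ 5b 69.
Inner hash: sum = 121+54+54+54+54+54+54+91+105 = 641; mod 256 = 129 → 81.
Outer input = (K'⊕opad) ∥ inner = 13 5c 5c 5c 5c 5c 5c ∥ 81.
Outer hash (tag): sum = 19+92+92+92+92+92+92+129 = 700; mod 256 = 188 → bc.

bc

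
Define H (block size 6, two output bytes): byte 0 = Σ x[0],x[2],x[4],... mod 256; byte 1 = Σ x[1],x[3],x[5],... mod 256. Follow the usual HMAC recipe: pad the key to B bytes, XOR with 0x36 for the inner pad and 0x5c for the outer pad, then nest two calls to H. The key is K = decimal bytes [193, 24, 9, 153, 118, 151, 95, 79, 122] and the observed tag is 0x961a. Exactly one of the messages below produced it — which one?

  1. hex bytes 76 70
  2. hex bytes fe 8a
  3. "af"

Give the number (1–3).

Key decimal bytes [193, 24, 9, 153, 118, 151, 95, 79, 122] = c1 18 09 99 76 97 5f 4f 7a is 9 bytes > B = 6, so hash it first: H(key) = 19 97, then zero-pad to 6 bytes: K' = 19 97 00 00 00 00.
K' ⊕ ipad = 2f a1 36 36 36 36; K' ⊕ opad = 45 cb 5c 5c 5c 5c.
m1: inner = H(2f a1 36 36 36 36 76 70) = 11 7d; tag = H(45 cb 5c 5c 5c 5c 11 7d) = 0e00
m2: inner = H(2f a1 36 36 36 36 fe 8a) = 99 97; tag = H(45 cb 5c 5c 5c 5c 99 97) = 961a ← matches
m3: inner = H(2f a1 36 36 36 36 61 66) = fc 73; tag = H(45 cb 5c 5c 5c 5c fc 73) = f9f6

2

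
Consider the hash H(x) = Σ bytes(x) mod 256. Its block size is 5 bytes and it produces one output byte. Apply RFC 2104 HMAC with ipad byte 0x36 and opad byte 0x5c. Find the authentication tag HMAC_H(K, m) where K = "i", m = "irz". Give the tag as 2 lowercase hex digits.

Key "i" = 69 is 1 byte ≤ B = 5; zero-pad to 5 bytes: K' = 69 00 00 00 00.
K' ⊕ ipad = 5f 36 36 36 36.  K' ⊕ opad = 35 5c 5c 5c 5c.
Inner input = (K'⊕ipad) ∥ m = 5f 36 36 36 36 ∥ 69 72 7a.
Inner hash: sum = 95+54+54+54+54+105+114+122 = 652; mod 256 = 140 → 8c.
Outer input = (K'⊕opad) ∥ inner = 35 5c 5c 5c 5c ∥ 8c.
Outer hash (tag): sum = 53+92+92+92+92+140 = 561; mod 256 = 49 → 31.

31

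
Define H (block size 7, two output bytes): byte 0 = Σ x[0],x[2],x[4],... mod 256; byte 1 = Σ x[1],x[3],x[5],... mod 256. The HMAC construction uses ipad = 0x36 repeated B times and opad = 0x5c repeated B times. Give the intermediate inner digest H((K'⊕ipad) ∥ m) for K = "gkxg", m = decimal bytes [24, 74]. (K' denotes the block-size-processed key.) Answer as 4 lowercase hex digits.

55fc

Key "gkxg" = 67 6b 78 67 is 4 bytes ≤ B = 7; zero-pad to 7 bytes: K' = 67 6b 78 67 00 00 00.
K' ⊕ ipad = 51 5d 4e 51 36 36 36.
Inner input = 51 5d 4e 51 36 36 36 ∥ 18 4a.
Inner hash: even-index sum = 341 mod 256 = 85; odd-index sum = 252 mod 256 = 252 → 55 fc.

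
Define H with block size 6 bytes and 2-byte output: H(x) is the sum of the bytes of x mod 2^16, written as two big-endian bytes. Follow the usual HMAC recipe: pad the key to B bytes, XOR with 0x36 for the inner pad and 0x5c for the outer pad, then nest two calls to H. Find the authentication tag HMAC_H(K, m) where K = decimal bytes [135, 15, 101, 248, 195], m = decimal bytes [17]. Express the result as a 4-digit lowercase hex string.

Key decimal bytes [135, 15, 101, 248, 195] = 87 0f 65 f8 c3 is 5 bytes ≤ B = 6; zero-pad to 6 bytes: K' = 87 0f 65 f8 c3 00.
K' ⊕ ipad = b1 39 53 ce f5 36.  K' ⊕ opad = db 53 39 a4 9f 5c.
Inner input = (K'⊕ipad) ∥ m = b1 39 53 ce f5 36 ∥ 11.
Inner hash: sum = 177+57+83+206+245+54+17 = 839 → 03 47.
Outer input = (K'⊕opad) ∥ inner = db 53 39 a4 9f 5c ∥ 03 47.
Outer hash (tag): sum = 219+83+57+164+159+92+3+71 = 848 → 03 50.

0350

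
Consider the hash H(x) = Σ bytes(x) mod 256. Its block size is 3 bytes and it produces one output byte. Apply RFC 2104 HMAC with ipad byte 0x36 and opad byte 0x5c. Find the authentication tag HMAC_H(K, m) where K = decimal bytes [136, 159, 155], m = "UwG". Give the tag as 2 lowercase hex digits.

Key decimal bytes [136, 159, 155] = 88 9f 9b is exactly B = 3 bytes: K' = 88 9f 9b.
K' ⊕ ipad = be a9 ad.  K' ⊕ opad = d4 c3 c7.
Inner input = (K'⊕ipad) ∥ m = be a9 ad ∥ 55 77 47.
Inner hash: sum = 190+169+173+85+119+71 = 807; mod 256 = 39 → 27.
Outer input = (K'⊕opad) ∥ inner = d4 c3 c7 ∥ 27.
Outer hash (tag): sum = 212+195+199+39 = 645; mod 256 = 133 → 85.

85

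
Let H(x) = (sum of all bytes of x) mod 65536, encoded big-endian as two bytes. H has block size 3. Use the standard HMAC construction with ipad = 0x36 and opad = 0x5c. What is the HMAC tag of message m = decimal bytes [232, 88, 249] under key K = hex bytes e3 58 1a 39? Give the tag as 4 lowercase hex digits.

Key hex bytes e3 58 1a 39 is 4 bytes > B = 3, so hash it first: H(key) = 01 8e, then zero-pad to 3 bytes: K' = 01 8e 00.
K' ⊕ ipad = 37 b8 36.  K' ⊕ opad = 5d d2 5c.
Inner input = (K'⊕ipad) ∥ m = 37 b8 36 ∥ e8 58 f9.
Inner hash: sum = 55+184+54+232+88+249 = 862 → 03 5e.
Outer input = (K'⊕opad) ∥ inner = 5d d2 5c ∥ 03 5e.
Outer hash (tag): sum = 93+210+92+3+94 = 492 → 01 ec.

01ec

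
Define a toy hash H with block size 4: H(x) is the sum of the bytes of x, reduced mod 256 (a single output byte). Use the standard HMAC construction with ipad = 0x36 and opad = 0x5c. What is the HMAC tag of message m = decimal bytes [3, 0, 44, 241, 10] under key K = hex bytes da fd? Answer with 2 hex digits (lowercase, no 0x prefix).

Key hex bytes da fd is 2 bytes ≤ B = 4; zero-pad to 4 bytes: K' = da fd 00 00.
K' ⊕ ipad = ec cb 36 36.  K' ⊕ opad = 86 a1 5c 5c.
Inner input = (K'⊕ipad) ∥ m = ec cb 36 36 ∥ 03 00 2c f1 0a.
Inner hash: sum = 236+203+54+54+3+0+44+241+10 = 845; mod 256 = 77 → 4d.
Outer input = (K'⊕opad) ∥ inner = 86 a1 5c 5c ∥ 4d.
Outer hash (tag): sum = 134+161+92+92+77 = 556; mod 256 = 44 → 2c.

2c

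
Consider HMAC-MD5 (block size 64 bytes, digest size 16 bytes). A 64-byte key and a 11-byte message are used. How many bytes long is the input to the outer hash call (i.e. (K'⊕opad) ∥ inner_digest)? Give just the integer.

80

Key is 64 ≤ 64 bytes, zero-padded: |K'| = 64.
Outer input = (K'⊕opad) ∥ H(inner) → 64 + 16 = 80 bytes.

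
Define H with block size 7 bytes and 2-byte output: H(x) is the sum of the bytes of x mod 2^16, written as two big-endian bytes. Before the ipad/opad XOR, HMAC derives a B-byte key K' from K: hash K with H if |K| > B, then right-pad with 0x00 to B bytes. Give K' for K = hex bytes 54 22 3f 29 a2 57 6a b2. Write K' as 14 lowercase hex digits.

02f30000000000

|K| = 8 > B = 7, so first hash the key.
H(K): sum = 84+34+63+41+162+87+106+178 = 755 → 02 f3.
Zero-pad H(K) = 02 f3 to 7 bytes: K' = 02 f3 00 00 00 00 00.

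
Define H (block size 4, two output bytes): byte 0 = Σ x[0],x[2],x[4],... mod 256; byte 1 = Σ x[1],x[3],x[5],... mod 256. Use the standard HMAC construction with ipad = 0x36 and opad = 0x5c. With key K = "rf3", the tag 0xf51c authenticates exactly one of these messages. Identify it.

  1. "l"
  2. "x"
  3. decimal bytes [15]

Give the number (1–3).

3

Key "rf3" = 72 66 33 is 3 bytes ≤ B = 4; zero-pad to 4 bytes: K' = 72 66 33 00.
K' ⊕ ipad = 44 50 05 36; K' ⊕ opad = 2e 3a 6f 5c.
m1: inner = H(44 50 05 36 6c) = b5 86; tag = H(2e 3a 6f 5c b5 86) = 521c
m2: inner = H(44 50 05 36 78) = c1 86; tag = H(2e 3a 6f 5c c1 86) = 5e1c
m3: inner = H(44 50 05 36 0f) = 58 86; tag = H(2e 3a 6f 5c 58 86) = f51c ← matches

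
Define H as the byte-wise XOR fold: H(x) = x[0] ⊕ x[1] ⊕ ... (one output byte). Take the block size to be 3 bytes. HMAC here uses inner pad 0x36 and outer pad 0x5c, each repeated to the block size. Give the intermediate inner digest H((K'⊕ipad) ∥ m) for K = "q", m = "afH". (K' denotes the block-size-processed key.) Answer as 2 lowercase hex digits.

Key "q" = 71 is 1 byte ≤ B = 3; zero-pad to 3 bytes: K' = 71 00 00.
K' ⊕ ipad = 47 36 36.
Inner input = 47 36 36 ∥ 61 66 48.
Inner hash: XOR 47⊕36⊕36⊕61⊕66⊕48 = 08.

08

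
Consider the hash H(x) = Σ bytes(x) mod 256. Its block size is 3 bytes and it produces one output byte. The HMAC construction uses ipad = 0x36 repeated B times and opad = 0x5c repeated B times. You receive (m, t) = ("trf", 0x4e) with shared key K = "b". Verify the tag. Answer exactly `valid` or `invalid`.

Key "b" = 62 is 1 byte ≤ B = 3; zero-pad to 3 bytes: K' = 62 00 00.
K' ⊕ ipad = 54 36 36; K' ⊕ opad = 3e 5c 5c.
Inner hash: sum = 84+54+54+116+114+102 = 524; mod 256 = 12 → 0c.
Outer hash (recomputed tag): sum = 62+92+92+12 = 258; mod 256 = 2 → 02.
Recomputed tag = 02; claimed = 4e → mismatch.

invalid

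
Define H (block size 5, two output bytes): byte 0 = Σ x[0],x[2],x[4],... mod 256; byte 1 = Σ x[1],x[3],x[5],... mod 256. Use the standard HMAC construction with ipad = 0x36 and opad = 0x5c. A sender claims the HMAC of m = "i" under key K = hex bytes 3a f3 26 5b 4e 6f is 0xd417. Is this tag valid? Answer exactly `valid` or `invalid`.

Key hex bytes 3a f3 26 5b 4e 6f is 6 bytes > B = 5, so hash it first: H(key) = ae bd, then zero-pad to 5 bytes: K' = ae bd 00 00 00.
K' ⊕ ipad = 98 8b 36 36 36; K' ⊕ opad = f2 e1 5c 5c 5c.
Inner hash: even-index sum = 260 mod 256 = 4; odd-index sum = 298 mod 256 = 42 → 04 2a.
Outer hash (recomputed tag): even-index sum = 468 mod 256 = 212; odd-index sum = 321 mod 256 = 65 → d4 41.
Recomputed tag = d441; claimed = d417 → mismatch.

invalid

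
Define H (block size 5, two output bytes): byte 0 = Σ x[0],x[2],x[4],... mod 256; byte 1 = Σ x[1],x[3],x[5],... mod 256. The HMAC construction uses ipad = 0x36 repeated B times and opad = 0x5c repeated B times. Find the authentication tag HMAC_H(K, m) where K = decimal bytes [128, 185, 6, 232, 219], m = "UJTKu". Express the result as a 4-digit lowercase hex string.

Key decimal bytes [128, 185, 6, 232, 219] = 80 b9 06 e8 db is exactly B = 5 bytes: K' = 80 b9 06 e8 db.
K' ⊕ ipad = b6 8f 30 de ed.  K' ⊕ opad = dc e5 5a b4 87.
Inner input = (K'⊕ipad) ∥ m = b6 8f 30 de ed ∥ 55 4a 54 4b 75.
Inner hash: even-index sum = 616 mod 256 = 104; odd-index sum = 651 mod 256 = 139 → 68 8b.
Outer input = (K'⊕opad) ∥ inner = dc e5 5a b4 87 ∥ 68 8b.
Outer hash (tag): even-index sum = 584 mod 256 = 72; odd-index sum = 513 mod 256 = 1 → 48 01.

4801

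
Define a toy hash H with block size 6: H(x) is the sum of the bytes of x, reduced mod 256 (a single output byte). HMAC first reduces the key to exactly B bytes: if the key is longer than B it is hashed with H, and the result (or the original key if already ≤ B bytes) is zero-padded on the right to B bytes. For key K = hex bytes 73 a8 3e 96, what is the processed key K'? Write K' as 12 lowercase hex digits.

73a83e960000

Key hex bytes 73 a8 3e 96 is 4 bytes ≤ B = 6; zero-pad to 6 bytes: K' = 73 a8 3e 96 00 00.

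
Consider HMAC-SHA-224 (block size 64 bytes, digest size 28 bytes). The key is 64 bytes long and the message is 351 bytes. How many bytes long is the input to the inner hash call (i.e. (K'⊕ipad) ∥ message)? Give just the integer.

Key is 64 ≤ 64 bytes, zero-padded: |K'| = 64.
Inner input = (K'⊕ipad) ∥ m → 64 + 351 = 415 bytes.

415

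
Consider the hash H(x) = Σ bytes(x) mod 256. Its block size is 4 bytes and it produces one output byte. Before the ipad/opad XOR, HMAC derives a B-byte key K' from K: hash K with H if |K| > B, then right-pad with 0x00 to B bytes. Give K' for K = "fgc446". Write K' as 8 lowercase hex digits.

|K| = 6 > B = 4, so first hash the key.
H(K): sum = 102+103+99+52+52+54 = 462; mod 256 = 206 → ce.
Zero-pad H(K) = ce to 4 bytes: K' = ce 00 00 00.

ce000000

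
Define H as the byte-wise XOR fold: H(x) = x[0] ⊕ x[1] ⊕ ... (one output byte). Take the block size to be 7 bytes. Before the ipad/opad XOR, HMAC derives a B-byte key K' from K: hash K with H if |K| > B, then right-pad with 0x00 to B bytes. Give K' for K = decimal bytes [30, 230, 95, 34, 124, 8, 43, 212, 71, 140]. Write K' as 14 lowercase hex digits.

|K| = 10 > B = 7, so first hash the key.
H(K): XOR 1e⊕e6⊕5f⊕22⊕7c⊕08⊕2b⊕d4⊕47⊕8c = c5.
Zero-pad H(K) = c5 to 7 bytes: K' = c5 00 00 00 00 00 00.

c5000000000000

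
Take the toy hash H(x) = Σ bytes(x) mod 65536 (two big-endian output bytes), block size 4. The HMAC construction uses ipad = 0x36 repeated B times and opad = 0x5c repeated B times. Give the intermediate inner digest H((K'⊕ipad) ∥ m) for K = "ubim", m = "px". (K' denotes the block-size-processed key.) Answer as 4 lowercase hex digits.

0239

Key "ubim" = 75 62 69 6d is exactly B = 4 bytes: K' = 75 62 69 6d.
K' ⊕ ipad = 43 54 5f 5b.
Inner input = 43 54 5f 5b ∥ 70 78.
Inner hash: sum = 67+84+95+91+112+120 = 569 → 02 39.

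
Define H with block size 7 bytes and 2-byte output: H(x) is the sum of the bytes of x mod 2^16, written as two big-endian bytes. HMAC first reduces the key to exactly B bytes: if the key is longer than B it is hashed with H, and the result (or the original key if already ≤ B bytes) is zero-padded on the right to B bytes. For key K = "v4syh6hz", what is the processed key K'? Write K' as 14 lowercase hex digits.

|K| = 8 > B = 7, so first hash the key.
H(K): sum = 118+52+115+121+104+54+104+122 = 790 → 03 16.
Zero-pad H(K) = 03 16 to 7 bytes: K' = 03 16 00 00 00 00 00.

03160000000000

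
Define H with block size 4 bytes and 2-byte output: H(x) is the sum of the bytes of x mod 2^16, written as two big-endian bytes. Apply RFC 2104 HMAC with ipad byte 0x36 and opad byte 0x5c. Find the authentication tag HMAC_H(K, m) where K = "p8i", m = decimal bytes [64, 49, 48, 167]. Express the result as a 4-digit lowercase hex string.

Key "p8i" = 70 38 69 is 3 bytes ≤ B = 4; zero-pad to 4 bytes: K' = 70 38 69 00.
K' ⊕ ipad = 46 0e 5f 36.  K' ⊕ opad = 2c 64 35 5c.
Inner input = (K'⊕ipad) ∥ m = 46 0e 5f 36 ∥ 40 31 30 a7.
Inner hash: sum = 70+14+95+54+64+49+48+167 = 561 → 02 31.
Outer input = (K'⊕opad) ∥ inner = 2c 64 35 5c ∥ 02 31.
Outer hash (tag): sum = 44+100+53+92+2+49 = 340 → 01 54.

0154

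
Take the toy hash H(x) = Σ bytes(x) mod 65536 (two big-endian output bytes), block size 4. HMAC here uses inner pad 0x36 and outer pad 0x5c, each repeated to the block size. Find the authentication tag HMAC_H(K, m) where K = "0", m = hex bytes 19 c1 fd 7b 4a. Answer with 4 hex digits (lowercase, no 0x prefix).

01c7

Key "0" = 30 is 1 byte ≤ B = 4; zero-pad to 4 bytes: K' = 30 00 00 00.
K' ⊕ ipad = 06 36 36 36.  K' ⊕ opad = 6c 5c 5c 5c.
Inner input = (K'⊕ipad) ∥ m = 06 36 36 36 ∥ 19 c1 fd 7b 4a.
Inner hash: sum = 6+54+54+54+25+193+253+123+74 = 836 → 03 44.
Outer input = (K'⊕opad) ∥ inner = 6c 5c 5c 5c ∥ 03 44.
Outer hash (tag): sum = 108+92+92+92+3+68 = 455 → 01 c7.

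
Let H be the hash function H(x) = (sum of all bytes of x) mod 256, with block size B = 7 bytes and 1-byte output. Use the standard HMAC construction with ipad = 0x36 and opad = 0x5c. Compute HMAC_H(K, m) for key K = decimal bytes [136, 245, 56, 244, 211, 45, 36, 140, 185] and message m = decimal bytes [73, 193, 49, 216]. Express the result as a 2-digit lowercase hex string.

f1

Key decimal bytes [136, 245, 56, 244, 211, 45, 36, 140, 185] = 88 f5 38 f4 d3 2d 24 8c b9 is 9 bytes > B = 7, so hash it first: H(key) = 12, then zero-pad to 7 bytes: K' = 12 00 00 00 00 00 00.
K' ⊕ ipad = 24 36 36 36 36 36 36.  K' ⊕ opad = 4e 5c 5c 5c 5c 5c 5c.
Inner input = (K'⊕ipad) ∥ m = 24 36 36 36 36 36 36 ∥ 49 c1 31 d8.
Inner hash: sum = 36+54+54+54+54+54+54+73+193+49+216 = 891; mod 256 = 123 → 7b.
Outer input = (K'⊕opad) ∥ inner = 4e 5c 5c 5c 5c 5c 5c ∥ 7b.
Outer hash (tag): sum = 78+92+92+92+92+92+92+123 = 753; mod 256 = 241 → f1.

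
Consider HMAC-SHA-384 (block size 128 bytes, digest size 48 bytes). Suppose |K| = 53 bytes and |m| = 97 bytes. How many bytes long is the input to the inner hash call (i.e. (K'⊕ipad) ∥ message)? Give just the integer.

Key is 53 ≤ 128 bytes, zero-padded: |K'| = 128.
Inner input = (K'⊕ipad) ∥ m → 128 + 97 = 225 bytes.

225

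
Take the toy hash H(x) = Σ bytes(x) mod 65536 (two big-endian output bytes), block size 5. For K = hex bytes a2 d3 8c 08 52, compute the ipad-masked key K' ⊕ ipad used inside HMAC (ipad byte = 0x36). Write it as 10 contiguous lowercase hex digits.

94e5ba3e64

Key hex bytes a2 d3 8c 08 52 is exactly B = 5 bytes: K' = a2 d3 8c 08 52.
XOR each byte with 0x36: a2⊕36=94, d3⊕36=e5, 8c⊕36=ba, 08⊕36=3e, 52⊕36=64.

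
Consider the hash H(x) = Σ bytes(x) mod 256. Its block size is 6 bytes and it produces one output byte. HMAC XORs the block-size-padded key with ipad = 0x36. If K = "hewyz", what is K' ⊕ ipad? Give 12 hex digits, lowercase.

Key "hewyz" = 68 65 77 79 7a is 5 bytes ≤ B = 6; zero-pad to 6 bytes: K' = 68 65 77 79 7a 00.
XOR each byte with 0x36: 68⊕36=5e, 65⊕36=53, 77⊕36=41, 79⊕36=4f, 7a⊕36=4c, 00⊕36=36.

5e53414f4c36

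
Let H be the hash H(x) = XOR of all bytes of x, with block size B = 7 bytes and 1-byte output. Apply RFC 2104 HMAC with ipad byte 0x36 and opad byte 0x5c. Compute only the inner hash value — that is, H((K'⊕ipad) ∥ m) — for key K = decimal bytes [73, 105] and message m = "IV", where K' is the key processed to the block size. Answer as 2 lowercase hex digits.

Key decimal bytes [73, 105] = 49 69 is 2 bytes ≤ B = 7; zero-pad to 7 bytes: K' = 49 69 00 00 00 00 00.
K' ⊕ ipad = 7f 5f 36 36 36 36 36.
Inner input = 7f 5f 36 36 36 36 36 ∥ 49 56.
Inner hash: XOR 7f⊕5f⊕36⊕36⊕36⊕36⊕36⊕49⊕56 = 09.

09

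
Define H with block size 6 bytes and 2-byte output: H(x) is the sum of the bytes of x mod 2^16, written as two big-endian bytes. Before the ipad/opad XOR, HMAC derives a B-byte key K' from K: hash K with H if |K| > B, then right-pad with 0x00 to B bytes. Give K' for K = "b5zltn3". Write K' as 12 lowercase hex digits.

|K| = 7 > B = 6, so first hash the key.
H(K): sum = 98+53+122+108+116+110+51 = 658 → 02 92.
Zero-pad H(K) = 02 92 to 6 bytes: K' = 02 92 00 00 00 00.

029200000000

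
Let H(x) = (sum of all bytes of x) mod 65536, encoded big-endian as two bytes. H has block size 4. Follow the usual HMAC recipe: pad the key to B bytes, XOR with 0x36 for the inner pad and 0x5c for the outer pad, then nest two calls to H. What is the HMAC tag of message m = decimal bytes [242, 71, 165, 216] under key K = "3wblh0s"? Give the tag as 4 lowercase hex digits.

0204

Key "3wblh0s" = 33 77 62 6c 68 30 73 is 7 bytes > B = 4, so hash it first: H(key) = 02 83, then zero-pad to 4 bytes: K' = 02 83 00 00.
K' ⊕ ipad = 34 b5 36 36.  K' ⊕ opad = 5e df 5c 5c.
Inner input = (K'⊕ipad) ∥ m = 34 b5 36 36 ∥ f2 47 a5 d8.
Inner hash: sum = 52+181+54+54+242+71+165+216 = 1035 → 04 0b.
Outer input = (K'⊕opad) ∥ inner = 5e df 5c 5c ∥ 04 0b.
Outer hash (tag): sum = 94+223+92+92+4+11 = 516 → 02 04.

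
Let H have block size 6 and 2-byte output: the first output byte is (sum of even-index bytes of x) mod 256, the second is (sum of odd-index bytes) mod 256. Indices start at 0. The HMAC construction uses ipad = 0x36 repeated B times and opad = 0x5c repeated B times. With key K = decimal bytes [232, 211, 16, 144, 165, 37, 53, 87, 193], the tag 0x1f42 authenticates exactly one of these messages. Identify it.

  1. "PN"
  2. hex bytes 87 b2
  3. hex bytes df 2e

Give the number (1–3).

Key decimal bytes [232, 211, 16, 144, 165, 37, 53, 87, 193] = e8 d3 10 90 a5 25 35 57 c1 is 9 bytes > B = 6, so hash it first: H(key) = 93 df, then zero-pad to 6 bytes: K' = 93 df 00 00 00 00.
K' ⊕ ipad = a5 e9 36 36 36 36; K' ⊕ opad = cf 83 5c 5c 5c 5c.
m1: inner = H(a5 e9 36 36 36 36 50 4e) = 61 a3; tag = H(cf 83 5c 5c 5c 5c 61 a3) = e8de
m2: inner = H(a5 e9 36 36 36 36 87 b2) = 98 07; tag = H(cf 83 5c 5c 5c 5c 98 07) = 1f42 ← matches
m3: inner = H(a5 e9 36 36 36 36 df 2e) = f0 83; tag = H(cf 83 5c 5c 5c 5c f0 83) = 77be

2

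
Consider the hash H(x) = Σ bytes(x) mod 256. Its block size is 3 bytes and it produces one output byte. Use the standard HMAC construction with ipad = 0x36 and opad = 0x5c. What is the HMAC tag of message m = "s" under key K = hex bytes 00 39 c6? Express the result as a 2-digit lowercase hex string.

03

Key hex bytes 00 39 c6 is exactly B = 3 bytes: K' = 00 39 c6.
K' ⊕ ipad = 36 0f f0.  K' ⊕ opad = 5c 65 9a.
Inner input = (K'⊕ipad) ∥ m = 36 0f f0 ∥ 73.
Inner hash: sum = 54+15+240+115 = 424; mod 256 = 168 → a8.
Outer input = (K'⊕opad) ∥ inner = 5c 65 9a ∥ a8.
Outer hash (tag): sum = 92+101+154+168 = 515; mod 256 = 3 → 03.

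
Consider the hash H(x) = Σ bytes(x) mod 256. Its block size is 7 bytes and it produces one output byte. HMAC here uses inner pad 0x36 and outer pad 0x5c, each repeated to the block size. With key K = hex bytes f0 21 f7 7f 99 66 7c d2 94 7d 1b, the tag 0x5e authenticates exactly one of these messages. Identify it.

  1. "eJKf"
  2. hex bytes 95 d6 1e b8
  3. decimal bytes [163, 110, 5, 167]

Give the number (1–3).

Key hex bytes f0 21 f7 7f 99 66 7c d2 94 7d 1b is 11 bytes > B = 7, so hash it first: H(key) = 00, then zero-pad to 7 bytes: K' = 00 00 00 00 00 00 00.
K' ⊕ ipad = 36 36 36 36 36 36 36; K' ⊕ opad = 5c 5c 5c 5c 5c 5c 5c.
m1: inner = H(36 36 36 36 36 36 36 65 4a 4b 66) = da; tag = H(5c 5c 5c 5c 5c 5c 5c da) = 5e ← matches
m2: inner = H(36 36 36 36 36 36 36 95 d6 1e b8) = bb; tag = H(5c 5c 5c 5c 5c 5c 5c bb) = 3f
m3: inner = H(36 36 36 36 36 36 36 a3 6e 05 a7) = 37; tag = H(5c 5c 5c 5c 5c 5c 5c 37) = bb

1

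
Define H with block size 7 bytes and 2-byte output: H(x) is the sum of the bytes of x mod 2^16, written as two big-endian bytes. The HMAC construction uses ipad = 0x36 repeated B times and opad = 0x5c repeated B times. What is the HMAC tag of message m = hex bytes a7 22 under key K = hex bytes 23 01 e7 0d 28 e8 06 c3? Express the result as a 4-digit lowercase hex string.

03ab

Key hex bytes 23 01 e7 0d 28 e8 06 c3 is 8 bytes > B = 7, so hash it first: H(key) = 02 f1, then zero-pad to 7 bytes: K' = 02 f1 00 00 00 00 00.
K' ⊕ ipad = 34 c7 36 36 36 36 36.  K' ⊕ opad = 5e ad 5c 5c 5c 5c 5c.
Inner input = (K'⊕ipad) ∥ m = 34 c7 36 36 36 36 36 ∥ a7 22.
Inner hash: sum = 52+199+54+54+54+54+54+167+34 = 722 → 02 d2.
Outer input = (K'⊕opad) ∥ inner = 5e ad 5c 5c 5c 5c 5c ∥ 02 d2.
Outer hash (tag): sum = 94+173+92+92+92+92+92+2+210 = 939 → 03 ab.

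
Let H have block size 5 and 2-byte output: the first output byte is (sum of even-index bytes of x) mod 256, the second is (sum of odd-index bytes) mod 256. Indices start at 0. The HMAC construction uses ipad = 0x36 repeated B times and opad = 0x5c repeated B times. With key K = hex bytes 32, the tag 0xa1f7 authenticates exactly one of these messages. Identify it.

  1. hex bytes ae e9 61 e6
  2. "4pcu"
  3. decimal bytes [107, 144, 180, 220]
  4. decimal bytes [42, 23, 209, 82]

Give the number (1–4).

1

Key hex bytes 32 is 1 byte ≤ B = 5; zero-pad to 5 bytes: K' = 32 00 00 00 00.
K' ⊕ ipad = 04 36 36 36 36; K' ⊕ opad = 6e 5c 5c 5c 5c.
m1: inner = H(04 36 36 36 36 ae e9 61 e6) = 3f 7b; tag = H(6e 5c 5c 5c 5c 3f 7b) = a1f7 ← matches
m2: inner = H(04 36 36 36 36 34 70 63 75) = 55 03; tag = H(6e 5c 5c 5c 5c 55 03) = 290d
m3: inner = H(04 36 36 36 36 6b 90 b4 dc) = dc 8b; tag = H(6e 5c 5c 5c 5c dc 8b) = b194
m4: inner = H(04 36 36 36 36 2a 17 d1 52) = d9 67; tag = H(6e 5c 5c 5c 5c d9 67) = 8d91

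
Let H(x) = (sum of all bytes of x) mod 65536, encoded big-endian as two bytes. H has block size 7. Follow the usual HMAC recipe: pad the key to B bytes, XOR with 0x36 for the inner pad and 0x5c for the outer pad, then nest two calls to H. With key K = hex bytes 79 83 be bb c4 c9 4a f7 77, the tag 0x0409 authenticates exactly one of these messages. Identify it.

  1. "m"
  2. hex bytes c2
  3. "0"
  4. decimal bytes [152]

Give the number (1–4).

3

Key hex bytes 79 83 be bb c4 c9 4a f7 77 is 9 bytes > B = 7, so hash it first: H(key) = 05 ba, then zero-pad to 7 bytes: K' = 05 ba 00 00 00 00 00.
K' ⊕ ipad = 33 8c 36 36 36 36 36; K' ⊕ opad = 59 e6 5c 5c 5c 5c 5c.
m1: inner = H(33 8c 36 36 36 36 36 6d) = 02 3a; tag = H(59 e6 5c 5c 5c 5c 5c 02 3a) = 0347
m2: inner = H(33 8c 36 36 36 36 36 c2) = 02 8f; tag = H(59 e6 5c 5c 5c 5c 5c 02 8f) = 039c
m3: inner = H(33 8c 36 36 36 36 36 30) = 01 fd; tag = H(59 e6 5c 5c 5c 5c 5c 01 fd) = 0409 ← matches
m4: inner = H(33 8c 36 36 36 36 36 98) = 02 65; tag = H(59 e6 5c 5c 5c 5c 5c 02 65) = 0372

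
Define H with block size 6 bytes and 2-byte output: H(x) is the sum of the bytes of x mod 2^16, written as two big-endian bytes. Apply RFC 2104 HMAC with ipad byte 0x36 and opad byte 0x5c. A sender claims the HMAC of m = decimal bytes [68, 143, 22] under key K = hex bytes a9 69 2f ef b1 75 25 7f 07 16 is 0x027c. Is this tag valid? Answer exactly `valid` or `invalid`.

invalid

Key hex bytes a9 69 2f ef b1 75 25 7f 07 16 is 10 bytes > B = 6, so hash it first: H(key) = 04 17, then zero-pad to 6 bytes: K' = 04 17 00 00 00 00.
K' ⊕ ipad = 32 21 36 36 36 36; K' ⊕ opad = 58 4b 5c 5c 5c 5c.
Inner hash: sum = 50+33+54+54+54+54+68+143+22 = 532 → 02 14.
Outer hash (recomputed tag): sum = 88+75+92+92+92+92+2+20 = 553 → 02 29.
Recomputed tag = 0229; claimed = 027c → mismatch.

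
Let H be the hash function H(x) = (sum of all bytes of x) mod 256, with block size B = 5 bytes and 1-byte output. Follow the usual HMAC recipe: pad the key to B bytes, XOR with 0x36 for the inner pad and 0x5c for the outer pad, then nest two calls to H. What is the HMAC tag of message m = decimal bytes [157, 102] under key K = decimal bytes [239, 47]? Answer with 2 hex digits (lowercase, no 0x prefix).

d1

Key decimal bytes [239, 47] = ef 2f is 2 bytes ≤ B = 5; zero-pad to 5 bytes: K' = ef 2f 00 00 00.
K' ⊕ ipad = d9 19 36 36 36.  K' ⊕ opad = b3 73 5c 5c 5c.
Inner input = (K'⊕ipad) ∥ m = d9 19 36 36 36 ∥ 9d 66.
Inner hash: sum = 217+25+54+54+54+157+102 = 663; mod 256 = 151 → 97.
Outer input = (K'⊕opad) ∥ inner = b3 73 5c 5c 5c ∥ 97.
Outer hash (tag): sum = 179+115+92+92+92+151 = 721; mod 256 = 209 → d1.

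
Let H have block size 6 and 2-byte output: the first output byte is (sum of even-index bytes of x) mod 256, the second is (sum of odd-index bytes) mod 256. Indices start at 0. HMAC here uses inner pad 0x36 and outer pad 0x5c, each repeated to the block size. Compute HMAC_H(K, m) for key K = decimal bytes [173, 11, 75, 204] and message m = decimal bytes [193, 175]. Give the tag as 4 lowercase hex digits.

735f

Key decimal bytes [173, 11, 75, 204] = ad 0b 4b cc is 4 bytes ≤ B = 6; zero-pad to 6 bytes: K' = ad 0b 4b cc 00 00.
K' ⊕ ipad = 9b 3d 7d fa 36 36.  K' ⊕ opad = f1 57 17 90 5c 5c.
Inner input = (K'⊕ipad) ∥ m = 9b 3d 7d fa 36 36 ∥ c1 af.
Inner hash: even-index sum = 527 mod 256 = 15; odd-index sum = 540 mod 256 = 28 → 0f 1c.
Outer input = (K'⊕opad) ∥ inner = f1 57 17 90 5c 5c ∥ 0f 1c.
Outer hash (tag): even-index sum = 371 mod 256 = 115; odd-index sum = 351 mod 256 = 95 → 73 5f.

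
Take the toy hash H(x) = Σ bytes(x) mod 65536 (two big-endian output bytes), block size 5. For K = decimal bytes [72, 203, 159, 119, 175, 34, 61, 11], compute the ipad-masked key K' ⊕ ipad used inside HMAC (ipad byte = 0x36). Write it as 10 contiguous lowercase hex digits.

Key decimal bytes [72, 203, 159, 119, 175, 34, 61, 11] = 48 cb 9f 77 af 22 3d 0b is 8 bytes > B = 5, so hash it first: H(key) = 03 42, then zero-pad to 5 bytes: K' = 03 42 00 00 00.
XOR each byte with 0x36: 03⊕36=35, 42⊕36=74, 00⊕36=36, 00⊕36=36, 00⊕36=36.

3574363636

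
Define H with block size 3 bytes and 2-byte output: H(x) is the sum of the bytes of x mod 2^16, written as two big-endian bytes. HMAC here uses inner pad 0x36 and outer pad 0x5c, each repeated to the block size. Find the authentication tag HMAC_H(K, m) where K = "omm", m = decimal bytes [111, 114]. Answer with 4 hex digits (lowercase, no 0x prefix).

Key "omm" = 6f 6d 6d is exactly B = 3 bytes: K' = 6f 6d 6d.
K' ⊕ ipad = 59 5b 5b.  K' ⊕ opad = 33 31 31.
Inner input = (K'⊕ipad) ∥ m = 59 5b 5b ∥ 6f 72.
Inner hash: sum = 89+91+91+111+114 = 496 → 01 f0.
Outer input = (K'⊕opad) ∥ inner = 33 31 31 ∥ 01 f0.
Outer hash (tag): sum = 51+49+49+1+240 = 390 → 01 86.

0186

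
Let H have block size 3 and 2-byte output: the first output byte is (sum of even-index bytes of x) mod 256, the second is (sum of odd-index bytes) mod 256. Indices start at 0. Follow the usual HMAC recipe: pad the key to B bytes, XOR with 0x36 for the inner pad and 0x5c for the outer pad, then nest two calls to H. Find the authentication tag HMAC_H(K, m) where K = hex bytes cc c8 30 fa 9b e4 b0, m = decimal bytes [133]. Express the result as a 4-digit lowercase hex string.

8ca1

Key hex bytes cc c8 30 fa 9b e4 b0 is 7 bytes > B = 3, so hash it first: H(key) = 47 a6, then zero-pad to 3 bytes: K' = 47 a6 00.
K' ⊕ ipad = 71 90 36.  K' ⊕ opad = 1b fa 5c.
Inner input = (K'⊕ipad) ∥ m = 71 90 36 ∥ 85.
Inner hash: even-index sum = 167 mod 256 = 167; odd-index sum = 277 mod 256 = 21 → a7 15.
Outer input = (K'⊕opad) ∥ inner = 1b fa 5c ∥ a7 15.
Outer hash (tag): even-index sum = 140 mod 256 = 140; odd-index sum = 417 mod 256 = 161 → 8c a1.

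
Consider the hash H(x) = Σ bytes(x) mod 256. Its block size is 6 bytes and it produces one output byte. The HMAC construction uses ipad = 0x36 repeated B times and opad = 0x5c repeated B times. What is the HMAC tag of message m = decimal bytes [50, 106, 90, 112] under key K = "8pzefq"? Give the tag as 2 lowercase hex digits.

Key "8pzefq" = 38 70 7a 65 66 71 is exactly B = 6 bytes: K' = 38 70 7a 65 66 71.
K' ⊕ ipad = 0e 46 4c 53 50 47.  K' ⊕ opad = 64 2c 26 39 3a 2d.
Inner input = (K'⊕ipad) ∥ m = 0e 46 4c 53 50 47 ∥ 32 6a 5a 70.
Inner hash: sum = 14+70+76+83+80+71+50+106+90+112 = 752; mod 256 = 240 → f0.
Outer input = (K'⊕opad) ∥ inner = 64 2c 26 39 3a 2d ∥ f0.
Outer hash (tag): sum = 100+44+38+57+58+45+240 = 582; mod 256 = 70 → 46.

46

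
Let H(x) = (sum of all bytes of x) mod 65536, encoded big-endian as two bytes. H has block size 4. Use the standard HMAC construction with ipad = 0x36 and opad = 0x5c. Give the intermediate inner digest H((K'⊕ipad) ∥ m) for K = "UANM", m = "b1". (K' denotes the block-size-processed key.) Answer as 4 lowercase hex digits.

Key "UANM" = 55 41 4e 4d is exactly B = 4 bytes: K' = 55 41 4e 4d.
K' ⊕ ipad = 63 77 78 7b.
Inner input = 63 77 78 7b ∥ 62 31.
Inner hash: sum = 99+119+120+123+98+49 = 608 → 02 60.

0260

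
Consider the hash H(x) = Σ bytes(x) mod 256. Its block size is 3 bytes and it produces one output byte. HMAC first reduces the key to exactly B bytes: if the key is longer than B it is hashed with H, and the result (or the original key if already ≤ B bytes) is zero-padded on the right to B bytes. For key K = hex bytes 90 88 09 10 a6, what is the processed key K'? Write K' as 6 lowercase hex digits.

d70000

|K| = 5 > B = 3, so first hash the key.
H(K): sum = 144+136+9+16+166 = 471; mod 256 = 215 → d7.
Zero-pad H(K) = d7 to 3 bytes: K' = d7 00 00.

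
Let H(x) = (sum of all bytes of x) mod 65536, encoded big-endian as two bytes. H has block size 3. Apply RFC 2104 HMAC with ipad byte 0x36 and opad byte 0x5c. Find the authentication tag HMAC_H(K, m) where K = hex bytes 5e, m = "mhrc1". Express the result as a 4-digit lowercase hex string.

Key hex bytes 5e is 1 byte ≤ B = 3; zero-pad to 3 bytes: K' = 5e 00 00.
K' ⊕ ipad = 68 36 36.  K' ⊕ opad = 02 5c 5c.
Inner input = (K'⊕ipad) ∥ m = 68 36 36 ∥ 6d 68 72 63 31.
Inner hash: sum = 104+54+54+109+104+114+99+49 = 687 → 02 af.
Outer input = (K'⊕opad) ∥ inner = 02 5c 5c ∥ 02 af.
Outer hash (tag): sum = 2+92+92+2+175 = 363 → 01 6b.

016b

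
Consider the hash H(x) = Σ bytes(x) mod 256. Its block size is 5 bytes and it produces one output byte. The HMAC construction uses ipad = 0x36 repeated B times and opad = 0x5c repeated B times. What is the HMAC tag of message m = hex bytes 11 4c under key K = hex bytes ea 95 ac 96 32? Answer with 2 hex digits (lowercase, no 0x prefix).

c1

Key hex bytes ea 95 ac 96 32 is exactly B = 5 bytes: K' = ea 95 ac 96 32.
K' ⊕ ipad = dc a3 9a a0 04.  K' ⊕ opad = b6 c9 f0 ca 6e.
Inner input = (K'⊕ipad) ∥ m = dc a3 9a a0 04 ∥ 11 4c.
Inner hash: sum = 220+163+154+160+4+17+76 = 794; mod 256 = 26 → 1a.
Outer input = (K'⊕opad) ∥ inner = b6 c9 f0 ca 6e ∥ 1a.
Outer hash (tag): sum = 182+201+240+202+110+26 = 961; mod 256 = 193 → c1.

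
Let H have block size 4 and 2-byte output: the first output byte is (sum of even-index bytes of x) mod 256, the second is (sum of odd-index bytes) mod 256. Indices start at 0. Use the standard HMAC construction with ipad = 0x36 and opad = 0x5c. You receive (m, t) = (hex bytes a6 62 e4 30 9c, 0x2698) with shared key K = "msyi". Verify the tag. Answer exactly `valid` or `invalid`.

invalid

Key "msyi" = 6d 73 79 69 is exactly B = 4 bytes: K' = 6d 73 79 69.
K' ⊕ ipad = 5b 45 4f 5f; K' ⊕ opad = 31 2f 25 35.
Inner hash: even-index sum = 720 mod 256 = 208; odd-index sum = 310 mod 256 = 54 → d0 36.
Outer hash (recomputed tag): even-index sum = 294 mod 256 = 38; odd-index sum = 154 mod 256 = 154 → 26 9a.
Recomputed tag = 269a; claimed = 2698 → mismatch.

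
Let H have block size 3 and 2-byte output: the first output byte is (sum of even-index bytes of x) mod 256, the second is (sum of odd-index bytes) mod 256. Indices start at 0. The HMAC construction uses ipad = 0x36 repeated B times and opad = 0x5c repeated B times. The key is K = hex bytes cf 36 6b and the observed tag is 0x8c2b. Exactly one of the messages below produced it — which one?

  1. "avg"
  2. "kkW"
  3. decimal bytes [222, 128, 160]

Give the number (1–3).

Key hex bytes cf 36 6b is exactly B = 3 bytes: K' = cf 36 6b.
K' ⊕ ipad = f9 00 5d; K' ⊕ opad = 93 6a 37.
m1: inner = H(f9 00 5d 61 76 67) = cc c8; tag = H(93 6a 37 cc c8) = 9236
m2: inner = H(f9 00 5d 6b 6b 57) = c1 c2; tag = H(93 6a 37 c1 c2) = 8c2b ← matches
m3: inner = H(f9 00 5d de 80 a0) = d6 7e; tag = H(93 6a 37 d6 7e) = 4840

2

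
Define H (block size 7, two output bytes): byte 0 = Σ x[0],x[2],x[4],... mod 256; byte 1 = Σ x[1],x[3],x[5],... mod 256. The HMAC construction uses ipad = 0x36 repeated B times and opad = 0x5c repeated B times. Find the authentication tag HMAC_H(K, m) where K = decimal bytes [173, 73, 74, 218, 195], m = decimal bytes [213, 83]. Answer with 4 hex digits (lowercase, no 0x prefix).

Key decimal bytes [173, 73, 74, 218, 195] = ad 49 4a da c3 is 5 bytes ≤ B = 7; zero-pad to 7 bytes: K' = ad 49 4a da c3 00 00.
K' ⊕ ipad = 9b 7f 7c ec f5 36 36.  K' ⊕ opad = f1 15 16 86 9f 5c 5c.
Inner input = (K'⊕ipad) ∥ m = 9b 7f 7c ec f5 36 36 ∥ d5 53.
Inner hash: even-index sum = 661 mod 256 = 149; odd-index sum = 630 mod 256 = 118 → 95 76.
Outer input = (K'⊕opad) ∥ inner = f1 15 16 86 9f 5c 5c ∥ 95 76.
Outer hash (tag): even-index sum = 632 mod 256 = 120; odd-index sum = 396 mod 256 = 140 → 78 8c.

788c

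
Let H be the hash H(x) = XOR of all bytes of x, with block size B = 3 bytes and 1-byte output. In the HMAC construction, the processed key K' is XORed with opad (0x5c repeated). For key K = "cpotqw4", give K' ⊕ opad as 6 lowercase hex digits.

Key "cpotqw4" = 63 70 6f 74 71 77 34 is 7 bytes > B = 3, so hash it first: H(key) = 3a, then zero-pad to 3 bytes: K' = 3a 00 00.
XOR each byte with 0x5c: 3a⊕5c=66, 00⊕5c=5c, 00⊕5c=5c.

665c5c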